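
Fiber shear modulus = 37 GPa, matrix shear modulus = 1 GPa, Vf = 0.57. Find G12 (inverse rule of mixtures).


1/G12 = Vf/Gf + (1-Vf)/Gm = 0.57/37 + 0.43/1
G12 = 2.25 GPa

2.25 GPa


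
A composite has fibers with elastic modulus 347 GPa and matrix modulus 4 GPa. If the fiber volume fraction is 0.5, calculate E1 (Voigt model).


E1 = Ef*Vf + Em*(1-Vf) = 347*0.5 + 4*0.5 = 175.5 GPa

175.5 GPa


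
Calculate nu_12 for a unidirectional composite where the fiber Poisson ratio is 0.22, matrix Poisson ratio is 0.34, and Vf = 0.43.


nu_12 = nu_f*Vf + nu_m*(1-Vf) = 0.22*0.43 + 0.34*0.57 = 0.2884

0.2884


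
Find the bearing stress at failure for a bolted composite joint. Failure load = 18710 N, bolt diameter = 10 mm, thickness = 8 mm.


sigma_br = F/(d*h) = 18710/(10*8) = 233.9 MPa

233.9 MPa


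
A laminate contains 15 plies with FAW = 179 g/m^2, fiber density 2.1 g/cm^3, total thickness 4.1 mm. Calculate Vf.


Vf = n * FAW / (rho_f * h * 1000) = 15 * 179 / (2.1 * 4.1 * 1000) = 0.3118

0.3118


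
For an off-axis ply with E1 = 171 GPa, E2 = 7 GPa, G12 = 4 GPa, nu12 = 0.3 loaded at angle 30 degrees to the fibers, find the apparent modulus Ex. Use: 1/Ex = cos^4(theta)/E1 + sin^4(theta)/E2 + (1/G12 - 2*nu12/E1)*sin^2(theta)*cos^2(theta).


cos^4(30) = 0.5625, sin^4(30) = 0.0625, sin^2(30)*cos^2(30) = 0.1875
1/G12 - 2*nu12/E1 = 1/4 - 2*0.3/171 = 0.246491 GPa^-1
1/Ex = 0.5625/171 + 0.0625/7 + 0.246491*0.1875 = 0.0584352 GPa^-1
Ex = 17.11 GPa

17.11 GPa


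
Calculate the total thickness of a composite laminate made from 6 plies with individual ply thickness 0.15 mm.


h = n * t_ply = 6 * 0.15 = 0.9 mm

0.9 mm


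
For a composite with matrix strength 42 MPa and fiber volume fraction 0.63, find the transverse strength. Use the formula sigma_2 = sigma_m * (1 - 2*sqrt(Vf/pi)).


factor = 1 - 2*sqrt(0.63/pi) = 0.1044
sigma_2 = 42 * 0.1044 = 4.38 MPa

4.38 MPa


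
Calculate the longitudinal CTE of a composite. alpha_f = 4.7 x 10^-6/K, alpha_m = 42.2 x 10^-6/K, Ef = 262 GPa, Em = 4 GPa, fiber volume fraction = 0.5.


E1 = Ef*Vf + Em*(1-Vf) = 133.0
alpha_1 = (alpha_f*Ef*Vf + alpha_m*Em*(1-Vf))/E1 = 5.26 x 10^-6/K

5.26 x 10^-6/K


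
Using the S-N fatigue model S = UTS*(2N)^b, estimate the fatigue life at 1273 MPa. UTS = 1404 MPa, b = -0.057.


N = 0.5 * (S/UTS)^(1/b) = 0.5 * (1273/1404)^(1/-0.057) = 2.7878 cycles

2.7878 cycles


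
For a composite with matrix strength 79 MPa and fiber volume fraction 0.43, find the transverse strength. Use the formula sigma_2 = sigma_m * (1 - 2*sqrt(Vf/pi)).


factor = 1 - 2*sqrt(0.43/pi) = 0.2601
sigma_2 = 79 * 0.2601 = 20.55 MPa

20.55 MPa


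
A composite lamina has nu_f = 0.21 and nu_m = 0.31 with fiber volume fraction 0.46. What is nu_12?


nu_12 = nu_f*Vf + nu_m*(1-Vf) = 0.21*0.46 + 0.31*0.54 = 0.264

0.264


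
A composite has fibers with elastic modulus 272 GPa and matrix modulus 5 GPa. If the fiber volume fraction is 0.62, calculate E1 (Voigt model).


E1 = Ef*Vf + Em*(1-Vf) = 272*0.62 + 5*0.38 = 170.54 GPa

170.54 GPa


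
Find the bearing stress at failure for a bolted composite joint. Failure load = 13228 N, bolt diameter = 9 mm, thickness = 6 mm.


sigma_br = F/(d*h) = 13228/(9*6) = 245.0 MPa

245.0 MPa


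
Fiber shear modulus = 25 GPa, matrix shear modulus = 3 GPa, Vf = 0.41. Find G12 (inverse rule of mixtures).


1/G12 = Vf/Gf + (1-Vf)/Gm = 0.41/25 + 0.59/3
G12 = 4.69 GPa

4.69 GPa


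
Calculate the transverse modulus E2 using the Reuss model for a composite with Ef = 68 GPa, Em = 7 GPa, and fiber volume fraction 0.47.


1/E2 = Vf/Ef + (1-Vf)/Em = 0.47/68 + 0.53/7
E2 = 12.1 GPa

12.1 GPa


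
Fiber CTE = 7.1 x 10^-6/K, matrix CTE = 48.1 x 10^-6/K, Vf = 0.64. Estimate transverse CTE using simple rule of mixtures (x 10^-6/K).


alpha_2 = alpha_f*Vf + alpha_m*(1-Vf) = 7.1*0.64 + 48.1*0.36 = 21.9 x 10^-6/K

21.9 x 10^-6/K


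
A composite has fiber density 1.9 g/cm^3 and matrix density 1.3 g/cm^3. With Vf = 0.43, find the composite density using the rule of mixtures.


rho_c = rho_f*Vf + rho_m*(1-Vf) = 1.9*0.43 + 1.3*0.57 = 1.558 g/cm^3

1.558 g/cm^3


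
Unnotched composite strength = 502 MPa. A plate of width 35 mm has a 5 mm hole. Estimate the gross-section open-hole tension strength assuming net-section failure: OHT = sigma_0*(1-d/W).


OHT = sigma_0*(1-d/W) = 502*(1-5/35) = 430.3 MPa

430.3 MPa


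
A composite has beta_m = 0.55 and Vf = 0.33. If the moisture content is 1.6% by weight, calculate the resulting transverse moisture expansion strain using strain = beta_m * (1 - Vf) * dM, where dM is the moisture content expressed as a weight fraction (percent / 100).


dM = 1.6/100 = 0.016
strain = beta_m * (1-Vf) * dM = 0.55 * 0.67 * 0.016 = 0.005896

0.005896


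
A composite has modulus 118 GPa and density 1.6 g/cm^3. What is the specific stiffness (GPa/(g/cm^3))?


Specific stiffness = E/rho = 118/1.6 = 73.8 GPa/(g/cm^3)

73.8 GPa/(g/cm^3)


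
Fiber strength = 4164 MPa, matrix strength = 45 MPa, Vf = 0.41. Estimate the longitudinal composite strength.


sigma_1 = sigma_f*Vf + sigma_m*(1-Vf) = 4164*0.41 + 45*0.59 = 1733.8 MPa

1733.8 MPa


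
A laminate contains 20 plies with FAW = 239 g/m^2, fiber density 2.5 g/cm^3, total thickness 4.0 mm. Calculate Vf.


Vf = n * FAW / (rho_f * h * 1000) = 20 * 239 / (2.5 * 4.0 * 1000) = 0.478

0.478


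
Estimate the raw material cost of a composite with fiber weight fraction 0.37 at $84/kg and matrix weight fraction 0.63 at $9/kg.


Cost = cost_f*Wf + cost_m*Wm = 84*0.37 + 9*0.63 = $36.75/kg

$36.75/kg


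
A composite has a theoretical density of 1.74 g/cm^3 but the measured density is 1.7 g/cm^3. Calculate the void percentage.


Void% = (rho_theo - rho_actual)/rho_theo * 100 = (1.74 - 1.7)/1.74 * 100 = 2.3%

2.3%


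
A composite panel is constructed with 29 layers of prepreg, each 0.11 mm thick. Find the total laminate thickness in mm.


h = n * t_ply = 29 * 0.11 = 3.19 mm

3.19 mm


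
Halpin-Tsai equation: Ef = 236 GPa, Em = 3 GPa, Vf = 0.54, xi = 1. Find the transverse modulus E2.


eta = (Ef/Em - 1)/(Ef/Em + xi) = (78.6667 - 1)/(78.6667 + 1) = 0.9749
E2 = Em*(1+xi*eta*Vf)/(1-eta*Vf) = 9.67 GPa

9.67 GPa


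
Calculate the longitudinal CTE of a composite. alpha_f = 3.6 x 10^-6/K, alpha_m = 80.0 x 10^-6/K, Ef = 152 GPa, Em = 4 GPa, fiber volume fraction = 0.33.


E1 = Ef*Vf + Em*(1-Vf) = 52.84
alpha_1 = (alpha_f*Ef*Vf + alpha_m*Em*(1-Vf))/E1 = 7.47 x 10^-6/K

7.47 x 10^-6/K


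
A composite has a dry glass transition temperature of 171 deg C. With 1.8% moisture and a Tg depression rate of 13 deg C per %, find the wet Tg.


Tg_wet = Tg_dry - k*moisture = 171 - 13*1.8 = 147.6 deg C

147.6 deg C


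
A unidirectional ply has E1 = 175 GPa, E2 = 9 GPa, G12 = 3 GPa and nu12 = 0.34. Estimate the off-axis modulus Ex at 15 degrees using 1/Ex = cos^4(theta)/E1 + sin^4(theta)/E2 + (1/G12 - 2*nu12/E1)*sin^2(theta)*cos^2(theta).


cos^4(15) = 0.870513, sin^4(15) = 0.004487, sin^2(15)*cos^2(15) = 0.0625
1/G12 - 2*nu12/E1 = 1/3 - 2*0.34/175 = 0.329448 GPa^-1
1/Ex = 0.870513/175 + 0.004487/9 + 0.329448*0.0625 = 0.0260634 GPa^-1
Ex = 38.37 GPa

38.37 GPa


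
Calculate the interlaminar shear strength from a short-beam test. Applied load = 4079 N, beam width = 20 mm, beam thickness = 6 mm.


ILSS = 3F/(4bh) = 3*4079/(4*20*6) = 25.49 MPa

25.49 MPa


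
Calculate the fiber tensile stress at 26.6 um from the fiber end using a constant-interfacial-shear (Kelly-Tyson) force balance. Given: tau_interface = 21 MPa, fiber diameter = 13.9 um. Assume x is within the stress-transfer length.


Force balance: sigma_f * (pi*d^2/4) = tau * (pi*d) * x  ->  sigma_f = 4 * tau * x / d
sigma_f = 4 * 21 * 26.6 / 13.9 = 160.7 MPa

160.7 MPa


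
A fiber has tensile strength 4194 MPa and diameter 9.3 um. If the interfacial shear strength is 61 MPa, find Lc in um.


Lc = sigma_f * d / (2 * tau_i) = 4194 * 9.3 / (2 * 61) = 319.7 um

319.7 um


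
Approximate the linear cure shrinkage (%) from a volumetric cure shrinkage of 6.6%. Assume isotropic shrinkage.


Linear shrinkage ≈ vol_shrink/3 = 6.6/3 = 2.2%

2.2%


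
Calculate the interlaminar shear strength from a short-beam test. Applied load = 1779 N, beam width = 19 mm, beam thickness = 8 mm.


ILSS = 3F/(4bh) = 3*1779/(4*19*8) = 8.78 MPa

8.78 MPa


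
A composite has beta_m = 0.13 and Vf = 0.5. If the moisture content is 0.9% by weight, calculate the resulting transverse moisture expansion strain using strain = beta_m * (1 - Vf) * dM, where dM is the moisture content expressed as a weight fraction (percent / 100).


dM = 0.9/100 = 0.009
strain = beta_m * (1-Vf) * dM = 0.13 * 0.5 * 0.009 = 0.000585

0.000585


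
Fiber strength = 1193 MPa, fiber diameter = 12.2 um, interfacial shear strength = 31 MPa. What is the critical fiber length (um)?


Lc = sigma_f * d / (2 * tau_i) = 1193 * 12.2 / (2 * 31) = 234.8 um

234.8 um


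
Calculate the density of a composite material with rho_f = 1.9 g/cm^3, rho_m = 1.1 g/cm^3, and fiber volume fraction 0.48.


rho_c = rho_f*Vf + rho_m*(1-Vf) = 1.9*0.48 + 1.1*0.52 = 1.484 g/cm^3

1.484 g/cm^3


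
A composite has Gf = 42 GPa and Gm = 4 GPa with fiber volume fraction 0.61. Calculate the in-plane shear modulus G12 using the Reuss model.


1/G12 = Vf/Gf + (1-Vf)/Gm = 0.61/42 + 0.39/4
G12 = 8.93 GPa

8.93 GPa


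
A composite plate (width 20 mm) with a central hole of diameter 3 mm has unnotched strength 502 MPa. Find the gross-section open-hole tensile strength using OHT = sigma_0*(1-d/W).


OHT = sigma_0*(1-d/W) = 502*(1-3/20) = 426.7 MPa

426.7 MPa


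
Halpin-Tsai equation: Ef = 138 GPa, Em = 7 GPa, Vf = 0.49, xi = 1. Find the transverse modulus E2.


eta = (Ef/Em - 1)/(Ef/Em + xi) = (19.7143 - 1)/(19.7143 + 1) = 0.9034
E2 = Em*(1+xi*eta*Vf)/(1-eta*Vf) = 18.12 GPa

18.12 GPa


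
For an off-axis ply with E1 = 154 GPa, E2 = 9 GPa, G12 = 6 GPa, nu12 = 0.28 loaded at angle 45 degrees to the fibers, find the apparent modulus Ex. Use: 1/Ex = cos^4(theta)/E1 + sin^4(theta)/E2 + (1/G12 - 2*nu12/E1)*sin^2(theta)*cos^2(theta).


cos^4(45) = 0.25, sin^4(45) = 0.25, sin^2(45)*cos^2(45) = 0.25
1/G12 - 2*nu12/E1 = 1/6 - 2*0.28/154 = 0.16303 GPa^-1
1/Ex = 0.25/154 + 0.25/9 + 0.16303*0.25 = 0.0701587 GPa^-1
Ex = 14.25 GPa

14.25 GPa


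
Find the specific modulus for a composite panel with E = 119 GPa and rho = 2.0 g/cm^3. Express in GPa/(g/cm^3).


Specific stiffness = E/rho = 119/2.0 = 59.5 GPa/(g/cm^3)

59.5 GPa/(g/cm^3)


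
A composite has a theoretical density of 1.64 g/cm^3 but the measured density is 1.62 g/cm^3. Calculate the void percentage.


Void% = (rho_theo - rho_actual)/rho_theo * 100 = (1.64 - 1.62)/1.64 * 100 = 1.22%

1.22%


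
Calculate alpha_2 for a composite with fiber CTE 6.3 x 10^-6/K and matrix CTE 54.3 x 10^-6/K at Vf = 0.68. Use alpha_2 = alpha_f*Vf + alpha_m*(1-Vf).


alpha_2 = alpha_f*Vf + alpha_m*(1-Vf) = 6.3*0.68 + 54.3*0.32 = 21.7 x 10^-6/K

21.7 x 10^-6/K


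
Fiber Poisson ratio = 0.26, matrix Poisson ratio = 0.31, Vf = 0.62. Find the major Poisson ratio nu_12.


nu_12 = nu_f*Vf + nu_m*(1-Vf) = 0.26*0.62 + 0.31*0.38 = 0.279

0.279


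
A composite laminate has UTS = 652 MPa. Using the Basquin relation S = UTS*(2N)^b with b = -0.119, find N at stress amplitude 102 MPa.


N = 0.5 * (S/UTS)^(1/b) = 0.5 * (102/652)^(1/-0.119) = 2.9452e+06 cycles

2.9452e+06 cycles


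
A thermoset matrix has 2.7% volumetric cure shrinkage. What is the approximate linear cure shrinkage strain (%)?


Linear shrinkage ≈ vol_shrink/3 = 2.7/3 = 0.9%

0.9%


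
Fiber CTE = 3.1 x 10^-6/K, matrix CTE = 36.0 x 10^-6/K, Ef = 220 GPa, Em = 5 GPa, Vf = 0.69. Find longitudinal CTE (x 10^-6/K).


E1 = Ef*Vf + Em*(1-Vf) = 153.35
alpha_1 = (alpha_f*Ef*Vf + alpha_m*Em*(1-Vf))/E1 = 3.43 x 10^-6/K

3.43 x 10^-6/K


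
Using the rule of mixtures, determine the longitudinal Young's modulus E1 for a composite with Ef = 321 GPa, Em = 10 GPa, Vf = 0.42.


E1 = Ef*Vf + Em*(1-Vf) = 321*0.42 + 10*0.58 = 140.62 GPa

140.62 GPa


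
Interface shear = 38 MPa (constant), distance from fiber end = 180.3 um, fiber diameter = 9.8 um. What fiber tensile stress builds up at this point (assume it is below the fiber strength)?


Force balance: sigma_f * (pi*d^2/4) = tau * (pi*d) * x  ->  sigma_f = 4 * tau * x / d
sigma_f = 4 * 38 * 180.3 / 9.8 = 2796.5 MPa

2796.5 MPa


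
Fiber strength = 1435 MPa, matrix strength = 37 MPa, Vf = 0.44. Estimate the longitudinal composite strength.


sigma_1 = sigma_f*Vf + sigma_m*(1-Vf) = 1435*0.44 + 37*0.56 = 652.1 MPa

652.1 MPa


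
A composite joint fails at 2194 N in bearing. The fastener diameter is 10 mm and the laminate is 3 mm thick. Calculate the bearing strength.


sigma_br = F/(d*h) = 2194/(10*3) = 73.1 MPa

73.1 MPa


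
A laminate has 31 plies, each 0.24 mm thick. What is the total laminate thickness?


h = n * t_ply = 31 * 0.24 = 7.44 mm

7.44 mm


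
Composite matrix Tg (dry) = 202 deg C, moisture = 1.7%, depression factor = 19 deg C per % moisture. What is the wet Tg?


Tg_wet = Tg_dry - k*moisture = 202 - 19*1.7 = 169.7 deg C

169.7 deg C


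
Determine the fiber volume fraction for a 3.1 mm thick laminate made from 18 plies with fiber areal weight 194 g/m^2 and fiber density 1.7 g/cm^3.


Vf = n * FAW / (rho_f * h * 1000) = 18 * 194 / (1.7 * 3.1 * 1000) = 0.6626

0.6626


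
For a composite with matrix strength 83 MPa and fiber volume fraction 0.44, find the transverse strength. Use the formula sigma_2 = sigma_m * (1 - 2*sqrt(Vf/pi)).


factor = 1 - 2*sqrt(0.44/pi) = 0.2515
sigma_2 = 83 * 0.2515 = 20.88 MPa

20.88 MPa


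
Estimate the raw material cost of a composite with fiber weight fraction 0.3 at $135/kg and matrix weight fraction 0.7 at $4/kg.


Cost = cost_f*Wf + cost_m*Wm = 135*0.3 + 4*0.7 = $43.3/kg

$43.3/kg


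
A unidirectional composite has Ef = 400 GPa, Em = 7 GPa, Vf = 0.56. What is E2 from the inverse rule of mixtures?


1/E2 = Vf/Ef + (1-Vf)/Em = 0.56/400 + 0.44/7
E2 = 15.56 GPa

15.56 GPa


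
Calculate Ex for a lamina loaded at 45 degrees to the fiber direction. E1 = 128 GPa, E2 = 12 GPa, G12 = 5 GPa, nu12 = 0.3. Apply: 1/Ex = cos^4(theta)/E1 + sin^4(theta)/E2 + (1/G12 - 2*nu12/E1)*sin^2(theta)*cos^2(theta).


cos^4(45) = 0.25, sin^4(45) = 0.25, sin^2(45)*cos^2(45) = 0.25
1/G12 - 2*nu12/E1 = 1/5 - 2*0.3/128 = 0.195313 GPa^-1
1/Ex = 0.25/128 + 0.25/12 + 0.195313*0.25 = 0.0716146 GPa^-1
Ex = 13.96 GPa

13.96 GPa


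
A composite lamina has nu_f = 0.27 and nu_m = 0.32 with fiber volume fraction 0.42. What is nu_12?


nu_12 = nu_f*Vf + nu_m*(1-Vf) = 0.27*0.42 + 0.32*0.58 = 0.299

0.299


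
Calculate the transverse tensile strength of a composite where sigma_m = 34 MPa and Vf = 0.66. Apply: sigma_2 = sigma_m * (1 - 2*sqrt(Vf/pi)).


factor = 1 - 2*sqrt(0.66/pi) = 0.0833
sigma_2 = 34 * 0.0833 = 2.83 MPa

2.83 MPa


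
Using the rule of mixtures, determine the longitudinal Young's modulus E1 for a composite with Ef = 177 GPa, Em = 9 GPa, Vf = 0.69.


E1 = Ef*Vf + Em*(1-Vf) = 177*0.69 + 9*0.31 = 124.92 GPa

124.92 GPa


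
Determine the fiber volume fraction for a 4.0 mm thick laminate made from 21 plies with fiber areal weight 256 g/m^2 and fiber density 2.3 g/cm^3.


Vf = n * FAW / (rho_f * h * 1000) = 21 * 256 / (2.3 * 4.0 * 1000) = 0.5843

0.5843


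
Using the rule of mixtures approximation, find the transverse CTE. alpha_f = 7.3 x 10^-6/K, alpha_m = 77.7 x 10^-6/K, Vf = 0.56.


alpha_2 = alpha_f*Vf + alpha_m*(1-Vf) = 7.3*0.56 + 77.7*0.44 = 38.3 x 10^-6/K

38.3 x 10^-6/K


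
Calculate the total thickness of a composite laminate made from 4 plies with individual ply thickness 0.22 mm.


h = n * t_ply = 4 * 0.22 = 0.88 mm

0.88 mm


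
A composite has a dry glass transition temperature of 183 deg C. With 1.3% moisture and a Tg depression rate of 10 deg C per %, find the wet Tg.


Tg_wet = Tg_dry - k*moisture = 183 - 10*1.3 = 170.0 deg C

170.0 deg C


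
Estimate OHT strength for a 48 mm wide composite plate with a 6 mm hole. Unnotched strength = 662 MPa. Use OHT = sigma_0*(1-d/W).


OHT = sigma_0*(1-d/W) = 662*(1-6/48) = 579.3 MPa

579.3 MPa


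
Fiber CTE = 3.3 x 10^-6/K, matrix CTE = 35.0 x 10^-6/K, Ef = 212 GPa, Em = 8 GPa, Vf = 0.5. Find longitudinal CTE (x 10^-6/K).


E1 = Ef*Vf + Em*(1-Vf) = 110.0
alpha_1 = (alpha_f*Ef*Vf + alpha_m*Em*(1-Vf))/E1 = 4.45 x 10^-6/K

4.45 x 10^-6/K


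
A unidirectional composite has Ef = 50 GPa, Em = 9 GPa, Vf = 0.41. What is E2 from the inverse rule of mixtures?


1/E2 = Vf/Ef + (1-Vf)/Em = 0.41/50 + 0.59/9
E2 = 13.56 GPa

13.56 GPa


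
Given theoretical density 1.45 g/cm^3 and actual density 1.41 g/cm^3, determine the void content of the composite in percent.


Void% = (rho_theo - rho_actual)/rho_theo * 100 = (1.45 - 1.41)/1.45 * 100 = 2.76%

2.76%


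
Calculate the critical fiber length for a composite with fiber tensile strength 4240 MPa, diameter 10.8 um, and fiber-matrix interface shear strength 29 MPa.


Lc = sigma_f * d / (2 * tau_i) = 4240 * 10.8 / (2 * 29) = 789.5 um

789.5 um


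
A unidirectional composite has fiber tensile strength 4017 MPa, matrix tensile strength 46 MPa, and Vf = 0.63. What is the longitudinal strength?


sigma_1 = sigma_f*Vf + sigma_m*(1-Vf) = 4017*0.63 + 46*0.37 = 2547.7 MPa

2547.7 MPa


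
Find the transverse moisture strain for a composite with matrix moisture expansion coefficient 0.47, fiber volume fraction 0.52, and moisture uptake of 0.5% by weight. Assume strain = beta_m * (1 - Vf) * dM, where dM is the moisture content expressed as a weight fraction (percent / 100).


dM = 0.5/100 = 0.005
strain = beta_m * (1-Vf) * dM = 0.47 * 0.48 * 0.005 = 0.001128

0.001128


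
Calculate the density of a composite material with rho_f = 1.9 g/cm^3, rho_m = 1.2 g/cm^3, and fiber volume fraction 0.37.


rho_c = rho_f*Vf + rho_m*(1-Vf) = 1.9*0.37 + 1.2*0.63 = 1.459 g/cm^3

1.459 g/cm^3


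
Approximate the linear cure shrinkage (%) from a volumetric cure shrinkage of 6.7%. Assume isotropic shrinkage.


Linear shrinkage ≈ vol_shrink/3 = 6.7/3 = 2.233%

2.233%


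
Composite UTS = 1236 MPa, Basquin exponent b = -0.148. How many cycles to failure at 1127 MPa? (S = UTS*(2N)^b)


N = 0.5 * (S/UTS)^(1/b) = 0.5 * (1127/1236)^(1/-0.148) = 0.9330 cycles

0.9330 cycles


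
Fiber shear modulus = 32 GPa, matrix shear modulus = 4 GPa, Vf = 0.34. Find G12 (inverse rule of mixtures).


1/G12 = Vf/Gf + (1-Vf)/Gm = 0.34/32 + 0.66/4
G12 = 5.69 GPa

5.69 GPa


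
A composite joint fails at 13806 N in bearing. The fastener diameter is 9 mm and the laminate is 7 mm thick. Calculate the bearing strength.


sigma_br = F/(d*h) = 13806/(9*7) = 219.1 MPa

219.1 MPa


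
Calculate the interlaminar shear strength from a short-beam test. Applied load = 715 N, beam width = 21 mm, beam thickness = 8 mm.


ILSS = 3F/(4bh) = 3*715/(4*21*8) = 3.19 MPa

3.19 MPa


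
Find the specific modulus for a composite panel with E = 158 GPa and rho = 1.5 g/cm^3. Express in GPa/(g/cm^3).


Specific stiffness = E/rho = 158/1.5 = 105.3 GPa/(g/cm^3)

105.3 GPa/(g/cm^3)


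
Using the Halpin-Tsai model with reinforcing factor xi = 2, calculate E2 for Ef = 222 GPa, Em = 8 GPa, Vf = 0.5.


eta = (Ef/Em - 1)/(Ef/Em + xi) = (27.75 - 1)/(27.75 + 2) = 0.8992
E2 = Em*(1+xi*eta*Vf)/(1-eta*Vf) = 27.6 GPa

27.6 GPa


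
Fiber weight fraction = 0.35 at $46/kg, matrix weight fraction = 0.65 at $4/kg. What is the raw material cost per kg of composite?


Cost = cost_f*Wf + cost_m*Wm = 46*0.35 + 4*0.65 = $18.7/kg

$18.7/kg


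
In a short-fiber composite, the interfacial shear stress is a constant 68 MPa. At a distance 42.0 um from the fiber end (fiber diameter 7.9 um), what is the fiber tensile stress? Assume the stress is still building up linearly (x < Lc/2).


Force balance: sigma_f * (pi*d^2/4) = tau * (pi*d) * x  ->  sigma_f = 4 * tau * x / d
sigma_f = 4 * 68 * 42.0 / 7.9 = 1446.1 MPa

1446.1 MPa


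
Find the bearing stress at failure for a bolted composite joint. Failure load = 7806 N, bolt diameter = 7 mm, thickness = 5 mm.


sigma_br = F/(d*h) = 7806/(7*5) = 223.0 MPa

223.0 MPa


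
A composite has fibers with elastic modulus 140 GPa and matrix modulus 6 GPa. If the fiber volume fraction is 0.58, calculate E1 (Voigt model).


E1 = Ef*Vf + Em*(1-Vf) = 140*0.58 + 6*0.42 = 83.72 GPa

83.72 GPa


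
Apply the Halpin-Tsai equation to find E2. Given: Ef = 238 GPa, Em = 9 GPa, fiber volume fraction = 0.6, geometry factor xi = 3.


eta = (Ef/Em - 1)/(Ef/Em + xi) = (26.4444 - 1)/(26.4444 + 3) = 0.8642
E2 = Em*(1+xi*eta*Vf)/(1-eta*Vf) = 47.76 GPa

47.76 GPa


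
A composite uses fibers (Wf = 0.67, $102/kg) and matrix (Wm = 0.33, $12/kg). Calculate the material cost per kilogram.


Cost = cost_f*Wf + cost_m*Wm = 102*0.67 + 12*0.33 = $72.3/kg

$72.3/kg


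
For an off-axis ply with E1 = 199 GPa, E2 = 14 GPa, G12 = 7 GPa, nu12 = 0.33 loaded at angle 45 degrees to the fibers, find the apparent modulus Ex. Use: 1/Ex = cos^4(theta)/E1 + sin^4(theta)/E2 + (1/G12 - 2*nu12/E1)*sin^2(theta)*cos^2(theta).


cos^4(45) = 0.25, sin^4(45) = 0.25, sin^2(45)*cos^2(45) = 0.25
1/G12 - 2*nu12/E1 = 1/7 - 2*0.33/199 = 0.139541 GPa^-1
1/Ex = 0.25/199 + 0.25/14 + 0.139541*0.25 = 0.0539986 GPa^-1
Ex = 18.52 GPa

18.52 GPa


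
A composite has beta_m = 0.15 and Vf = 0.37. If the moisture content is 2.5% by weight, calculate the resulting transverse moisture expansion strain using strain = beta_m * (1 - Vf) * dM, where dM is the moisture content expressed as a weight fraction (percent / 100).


dM = 2.5/100 = 0.025
strain = beta_m * (1-Vf) * dM = 0.15 * 0.63 * 0.025 = 0.0023625

0.0023625


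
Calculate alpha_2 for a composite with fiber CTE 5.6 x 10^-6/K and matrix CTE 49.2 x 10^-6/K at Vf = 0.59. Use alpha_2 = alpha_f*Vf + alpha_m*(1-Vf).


alpha_2 = alpha_f*Vf + alpha_m*(1-Vf) = 5.6*0.59 + 49.2*0.41 = 23.5 x 10^-6/K

23.5 x 10^-6/K


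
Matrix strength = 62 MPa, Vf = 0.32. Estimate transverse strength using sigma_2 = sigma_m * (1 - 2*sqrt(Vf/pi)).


factor = 1 - 2*sqrt(0.32/pi) = 0.3617
sigma_2 = 62 * 0.3617 = 22.42 MPa

22.42 MPa


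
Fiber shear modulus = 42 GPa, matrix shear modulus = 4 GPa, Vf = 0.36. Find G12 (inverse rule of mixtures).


1/G12 = Vf/Gf + (1-Vf)/Gm = 0.36/42 + 0.64/4
G12 = 5.93 GPa

5.93 GPa


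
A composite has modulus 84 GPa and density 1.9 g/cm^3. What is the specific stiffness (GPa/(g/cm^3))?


Specific stiffness = E/rho = 84/1.9 = 44.2 GPa/(g/cm^3)

44.2 GPa/(g/cm^3)


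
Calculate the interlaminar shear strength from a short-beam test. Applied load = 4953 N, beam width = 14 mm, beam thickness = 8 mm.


ILSS = 3F/(4bh) = 3*4953/(4*14*8) = 33.17 MPa

33.17 MPa


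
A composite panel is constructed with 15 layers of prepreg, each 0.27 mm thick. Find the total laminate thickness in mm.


h = n * t_ply = 15 * 0.27 = 4.05 mm

4.05 mm


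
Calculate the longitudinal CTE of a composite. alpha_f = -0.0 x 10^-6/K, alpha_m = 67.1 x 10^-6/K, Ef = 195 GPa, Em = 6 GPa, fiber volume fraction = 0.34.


E1 = Ef*Vf + Em*(1-Vf) = 70.26
alpha_1 = (alpha_f*Ef*Vf + alpha_m*Em*(1-Vf))/E1 = 3.78 x 10^-6/K

3.78 x 10^-6/K


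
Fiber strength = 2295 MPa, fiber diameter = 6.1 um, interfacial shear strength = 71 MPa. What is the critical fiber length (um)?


Lc = sigma_f * d / (2 * tau_i) = 2295 * 6.1 / (2 * 71) = 98.6 um

98.6 um


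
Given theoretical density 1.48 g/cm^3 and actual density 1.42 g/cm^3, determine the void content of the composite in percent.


Void% = (rho_theo - rho_actual)/rho_theo * 100 = (1.48 - 1.42)/1.48 * 100 = 4.05%

4.05%


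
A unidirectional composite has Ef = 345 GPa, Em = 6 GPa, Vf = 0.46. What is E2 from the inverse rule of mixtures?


1/E2 = Vf/Ef + (1-Vf)/Em = 0.46/345 + 0.54/6
E2 = 10.95 GPa

10.95 GPa


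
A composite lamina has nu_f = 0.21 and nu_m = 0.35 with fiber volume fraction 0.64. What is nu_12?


nu_12 = nu_f*Vf + nu_m*(1-Vf) = 0.21*0.64 + 0.35*0.36 = 0.2604

0.2604


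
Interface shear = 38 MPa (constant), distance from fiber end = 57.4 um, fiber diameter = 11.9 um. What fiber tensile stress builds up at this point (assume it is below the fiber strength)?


Force balance: sigma_f * (pi*d^2/4) = tau * (pi*d) * x  ->  sigma_f = 4 * tau * x / d
sigma_f = 4 * 38 * 57.4 / 11.9 = 733.2 MPa

733.2 MPa


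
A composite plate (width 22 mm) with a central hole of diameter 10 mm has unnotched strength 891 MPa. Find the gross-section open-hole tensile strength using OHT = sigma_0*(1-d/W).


OHT = sigma_0*(1-d/W) = 891*(1-10/22) = 486.0 MPa

486.0 MPa


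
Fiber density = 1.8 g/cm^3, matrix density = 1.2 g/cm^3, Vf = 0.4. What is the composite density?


rho_c = rho_f*Vf + rho_m*(1-Vf) = 1.8*0.4 + 1.2*0.6 = 1.44 g/cm^3

1.44 g/cm^3


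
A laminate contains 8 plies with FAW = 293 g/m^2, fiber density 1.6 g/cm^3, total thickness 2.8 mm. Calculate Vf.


Vf = n * FAW / (rho_f * h * 1000) = 8 * 293 / (1.6 * 2.8 * 1000) = 0.5232

0.5232


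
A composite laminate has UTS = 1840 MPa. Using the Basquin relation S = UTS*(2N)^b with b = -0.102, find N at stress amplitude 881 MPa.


N = 0.5 * (S/UTS)^(1/b) = 0.5 * (881/1840)^(1/-0.102) = 683.4001 cycles

683.4001 cycles


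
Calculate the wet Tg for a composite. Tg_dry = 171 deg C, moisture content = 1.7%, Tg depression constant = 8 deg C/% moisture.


Tg_wet = Tg_dry - k*moisture = 171 - 8*1.7 = 157.4 deg C

157.4 deg C


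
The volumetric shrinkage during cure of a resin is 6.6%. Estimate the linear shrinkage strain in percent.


Linear shrinkage ≈ vol_shrink/3 = 6.6/3 = 2.2%

2.2%


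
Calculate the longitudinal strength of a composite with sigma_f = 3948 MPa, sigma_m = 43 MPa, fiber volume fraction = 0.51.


sigma_1 = sigma_f*Vf + sigma_m*(1-Vf) = 3948*0.51 + 43*0.49 = 2034.6 MPa

2034.6 MPa


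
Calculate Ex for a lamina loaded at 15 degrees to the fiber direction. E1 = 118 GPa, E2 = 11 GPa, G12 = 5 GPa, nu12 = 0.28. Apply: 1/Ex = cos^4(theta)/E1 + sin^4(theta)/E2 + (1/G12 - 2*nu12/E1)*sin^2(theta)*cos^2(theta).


cos^4(15) = 0.870513, sin^4(15) = 0.004487, sin^2(15)*cos^2(15) = 0.0625
1/G12 - 2*nu12/E1 = 1/5 - 2*0.28/118 = 0.195254 GPa^-1
1/Ex = 0.870513/118 + 0.004487/11 + 0.195254*0.0625 = 0.0199886 GPa^-1
Ex = 50.03 GPa

50.03 GPa


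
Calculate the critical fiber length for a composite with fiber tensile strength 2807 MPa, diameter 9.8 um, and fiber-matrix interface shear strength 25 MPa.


Lc = sigma_f * d / (2 * tau_i) = 2807 * 9.8 / (2 * 25) = 550.2 um

550.2 um


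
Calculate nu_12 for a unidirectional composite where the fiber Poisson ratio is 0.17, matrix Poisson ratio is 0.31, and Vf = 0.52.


nu_12 = nu_f*Vf + nu_m*(1-Vf) = 0.17*0.52 + 0.31*0.48 = 0.2372

0.2372


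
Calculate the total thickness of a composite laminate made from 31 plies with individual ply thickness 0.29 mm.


h = n * t_ply = 31 * 0.29 = 8.99 mm

8.99 mm


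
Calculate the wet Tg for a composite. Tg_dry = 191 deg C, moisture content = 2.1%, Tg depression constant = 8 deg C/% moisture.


Tg_wet = Tg_dry - k*moisture = 191 - 8*2.1 = 174.2 deg C

174.2 deg C


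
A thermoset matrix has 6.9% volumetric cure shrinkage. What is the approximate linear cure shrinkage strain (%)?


Linear shrinkage ≈ vol_shrink/3 = 6.9/3 = 2.3%

2.3%


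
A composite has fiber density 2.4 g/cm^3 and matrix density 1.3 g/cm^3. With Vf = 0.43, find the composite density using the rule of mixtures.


rho_c = rho_f*Vf + rho_m*(1-Vf) = 2.4*0.43 + 1.3*0.57 = 1.773 g/cm^3

1.773 g/cm^3


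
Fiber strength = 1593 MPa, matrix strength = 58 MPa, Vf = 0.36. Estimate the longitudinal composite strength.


sigma_1 = sigma_f*Vf + sigma_m*(1-Vf) = 1593*0.36 + 58*0.64 = 610.6 MPa

610.6 MPa


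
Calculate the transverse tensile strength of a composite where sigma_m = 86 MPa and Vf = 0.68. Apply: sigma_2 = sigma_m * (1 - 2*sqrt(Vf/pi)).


factor = 1 - 2*sqrt(0.68/pi) = 0.0695
sigma_2 = 86 * 0.0695 = 5.98 MPa

5.98 MPa


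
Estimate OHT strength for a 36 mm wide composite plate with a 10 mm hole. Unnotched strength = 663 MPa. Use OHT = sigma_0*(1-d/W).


OHT = sigma_0*(1-d/W) = 663*(1-10/36) = 478.8 MPa

478.8 MPa


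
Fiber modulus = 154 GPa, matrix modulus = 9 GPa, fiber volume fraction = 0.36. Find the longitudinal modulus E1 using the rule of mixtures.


E1 = Ef*Vf + Em*(1-Vf) = 154*0.36 + 9*0.64 = 61.2 GPa

61.2 GPa


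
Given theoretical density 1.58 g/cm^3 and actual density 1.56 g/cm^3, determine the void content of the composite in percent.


Void% = (rho_theo - rho_actual)/rho_theo * 100 = (1.58 - 1.56)/1.58 * 100 = 1.27%

1.27%


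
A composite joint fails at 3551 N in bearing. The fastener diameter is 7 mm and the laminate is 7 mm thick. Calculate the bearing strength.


sigma_br = F/(d*h) = 3551/(7*7) = 72.5 MPa

72.5 MPa


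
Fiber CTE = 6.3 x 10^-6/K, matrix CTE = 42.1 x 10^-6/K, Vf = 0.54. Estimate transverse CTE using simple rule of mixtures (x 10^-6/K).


alpha_2 = alpha_f*Vf + alpha_m*(1-Vf) = 6.3*0.54 + 42.1*0.46 = 22.8 x 10^-6/K

22.8 x 10^-6/K


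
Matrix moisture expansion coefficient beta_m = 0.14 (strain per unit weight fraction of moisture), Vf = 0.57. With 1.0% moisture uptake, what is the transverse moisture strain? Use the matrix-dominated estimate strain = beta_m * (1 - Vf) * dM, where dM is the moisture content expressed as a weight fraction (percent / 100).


dM = 1.0/100 = 0.01
strain = beta_m * (1-Vf) * dM = 0.14 * 0.43 * 0.01 = 0.000602

0.000602


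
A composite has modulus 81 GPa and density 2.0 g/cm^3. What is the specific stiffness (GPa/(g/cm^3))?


Specific stiffness = E/rho = 81/2.0 = 40.5 GPa/(g/cm^3)

40.5 GPa/(g/cm^3)


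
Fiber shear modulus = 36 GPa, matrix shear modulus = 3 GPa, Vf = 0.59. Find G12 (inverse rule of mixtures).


1/G12 = Vf/Gf + (1-Vf)/Gm = 0.59/36 + 0.41/3
G12 = 6.53 GPa

6.53 GPa


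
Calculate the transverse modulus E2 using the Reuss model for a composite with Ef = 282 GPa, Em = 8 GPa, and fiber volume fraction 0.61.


1/E2 = Vf/Ef + (1-Vf)/Em = 0.61/282 + 0.39/8
E2 = 19.64 GPa

19.64 GPa


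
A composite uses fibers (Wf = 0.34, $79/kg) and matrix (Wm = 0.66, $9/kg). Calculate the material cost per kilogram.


Cost = cost_f*Wf + cost_m*Wm = 79*0.34 + 9*0.66 = $32.8/kg

$32.8/kg


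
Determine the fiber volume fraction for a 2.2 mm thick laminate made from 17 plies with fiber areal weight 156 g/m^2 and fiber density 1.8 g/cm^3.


Vf = n * FAW / (rho_f * h * 1000) = 17 * 156 / (1.8 * 2.2 * 1000) = 0.6697

0.6697


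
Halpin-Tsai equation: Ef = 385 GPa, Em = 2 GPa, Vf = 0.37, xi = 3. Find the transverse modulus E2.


eta = (Ef/Em - 1)/(Ef/Em + xi) = (192.5 - 1)/(192.5 + 3) = 0.9795
E2 = Em*(1+xi*eta*Vf)/(1-eta*Vf) = 6.55 GPa

6.55 GPa


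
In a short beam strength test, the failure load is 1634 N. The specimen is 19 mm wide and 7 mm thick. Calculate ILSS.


ILSS = 3F/(4bh) = 3*1634/(4*19*7) = 9.21 MPa

9.21 MPa


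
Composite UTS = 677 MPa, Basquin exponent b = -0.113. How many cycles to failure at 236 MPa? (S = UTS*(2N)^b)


N = 0.5 * (S/UTS)^(1/b) = 0.5 * (236/677)^(1/-0.113) = 5613.1414 cycles

5613.1414 cycles


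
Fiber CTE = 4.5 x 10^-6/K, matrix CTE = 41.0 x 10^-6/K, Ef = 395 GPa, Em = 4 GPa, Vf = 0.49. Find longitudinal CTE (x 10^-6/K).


E1 = Ef*Vf + Em*(1-Vf) = 195.59
alpha_1 = (alpha_f*Ef*Vf + alpha_m*Em*(1-Vf))/E1 = 4.88 x 10^-6/K

4.88 x 10^-6/K


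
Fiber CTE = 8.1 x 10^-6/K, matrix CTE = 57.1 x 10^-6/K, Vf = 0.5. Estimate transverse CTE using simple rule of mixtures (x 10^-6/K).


alpha_2 = alpha_f*Vf + alpha_m*(1-Vf) = 8.1*0.5 + 57.1*0.5 = 32.6 x 10^-6/K

32.6 x 10^-6/K


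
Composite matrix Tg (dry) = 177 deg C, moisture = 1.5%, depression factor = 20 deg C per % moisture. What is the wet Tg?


Tg_wet = Tg_dry - k*moisture = 177 - 20*1.5 = 147.0 deg C

147.0 deg C


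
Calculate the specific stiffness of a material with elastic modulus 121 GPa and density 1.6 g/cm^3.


Specific stiffness = E/rho = 121/1.6 = 75.6 GPa/(g/cm^3)

75.6 GPa/(g/cm^3)


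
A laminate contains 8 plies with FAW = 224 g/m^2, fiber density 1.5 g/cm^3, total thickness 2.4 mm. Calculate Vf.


Vf = n * FAW / (rho_f * h * 1000) = 8 * 224 / (1.5 * 2.4 * 1000) = 0.4978

0.4978


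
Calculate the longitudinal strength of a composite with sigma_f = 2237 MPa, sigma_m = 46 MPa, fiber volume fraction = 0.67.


sigma_1 = sigma_f*Vf + sigma_m*(1-Vf) = 2237*0.67 + 46*0.33 = 1514.0 MPa

1514.0 MPa


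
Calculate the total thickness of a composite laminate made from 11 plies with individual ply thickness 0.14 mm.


h = n * t_ply = 11 * 0.14 = 1.54 mm

1.54 mm


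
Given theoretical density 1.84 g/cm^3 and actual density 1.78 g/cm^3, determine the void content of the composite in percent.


Void% = (rho_theo - rho_actual)/rho_theo * 100 = (1.84 - 1.78)/1.84 * 100 = 3.26%

3.26%


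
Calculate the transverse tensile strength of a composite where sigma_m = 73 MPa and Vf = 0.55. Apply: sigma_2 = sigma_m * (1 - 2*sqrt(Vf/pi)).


factor = 1 - 2*sqrt(0.55/pi) = 0.1632
sigma_2 = 73 * 0.1632 = 11.91 MPa

11.91 MPa


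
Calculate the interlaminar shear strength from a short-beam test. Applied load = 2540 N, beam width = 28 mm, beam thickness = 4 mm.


ILSS = 3F/(4bh) = 3*2540/(4*28*4) = 17.01 MPa

17.01 MPa


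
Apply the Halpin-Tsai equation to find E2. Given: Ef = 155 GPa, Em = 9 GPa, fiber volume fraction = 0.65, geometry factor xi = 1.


eta = (Ef/Em - 1)/(Ef/Em + xi) = (17.2222 - 1)/(17.2222 + 1) = 0.8902
E2 = Em*(1+xi*eta*Vf)/(1-eta*Vf) = 33.72 GPa

33.72 GPa


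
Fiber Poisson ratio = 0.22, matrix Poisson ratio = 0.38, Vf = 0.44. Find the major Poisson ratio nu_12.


nu_12 = nu_f*Vf + nu_m*(1-Vf) = 0.22*0.44 + 0.38*0.56 = 0.3096

0.3096


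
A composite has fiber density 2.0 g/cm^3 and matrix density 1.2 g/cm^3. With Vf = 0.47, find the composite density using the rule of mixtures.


rho_c = rho_f*Vf + rho_m*(1-Vf) = 2.0*0.47 + 1.2*0.53 = 1.576 g/cm^3

1.576 g/cm^3


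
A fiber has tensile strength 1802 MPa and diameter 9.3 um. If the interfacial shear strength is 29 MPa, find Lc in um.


Lc = sigma_f * d / (2 * tau_i) = 1802 * 9.3 / (2 * 29) = 288.9 um

288.9 um


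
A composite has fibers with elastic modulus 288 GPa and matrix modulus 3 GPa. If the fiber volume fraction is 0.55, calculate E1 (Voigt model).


E1 = Ef*Vf + Em*(1-Vf) = 288*0.55 + 3*0.45 = 159.75 GPa

159.75 GPa


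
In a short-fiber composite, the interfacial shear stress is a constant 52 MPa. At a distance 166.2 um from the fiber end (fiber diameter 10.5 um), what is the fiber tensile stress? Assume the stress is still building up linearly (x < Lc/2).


Force balance: sigma_f * (pi*d^2/4) = tau * (pi*d) * x  ->  sigma_f = 4 * tau * x / d
sigma_f = 4 * 52 * 166.2 / 10.5 = 3292.3 MPa

3292.3 MPa


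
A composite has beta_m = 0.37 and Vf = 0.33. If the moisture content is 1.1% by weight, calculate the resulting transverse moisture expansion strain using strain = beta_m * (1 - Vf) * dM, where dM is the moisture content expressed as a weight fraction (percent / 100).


dM = 1.1/100 = 0.011
strain = beta_m * (1-Vf) * dM = 0.37 * 0.67 * 0.011 = 0.0027269

0.0027269


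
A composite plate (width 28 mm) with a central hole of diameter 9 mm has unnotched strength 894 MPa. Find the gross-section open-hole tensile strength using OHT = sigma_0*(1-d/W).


OHT = sigma_0*(1-d/W) = 894*(1-9/28) = 606.6 MPa

606.6 MPa


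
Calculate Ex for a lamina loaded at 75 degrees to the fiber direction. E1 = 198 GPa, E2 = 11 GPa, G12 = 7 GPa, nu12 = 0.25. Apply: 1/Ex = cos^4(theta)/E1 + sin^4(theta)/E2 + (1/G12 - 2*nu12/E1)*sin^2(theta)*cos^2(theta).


cos^4(75) = 0.004487, sin^4(75) = 0.870513, sin^2(75)*cos^2(75) = 0.0625
1/G12 - 2*nu12/E1 = 1/7 - 2*0.25/198 = 0.140332 GPa^-1
1/Ex = 0.004487/198 + 0.870513/11 + 0.140332*0.0625 = 0.0879309 GPa^-1
Ex = 11.37 GPa

11.37 GPa


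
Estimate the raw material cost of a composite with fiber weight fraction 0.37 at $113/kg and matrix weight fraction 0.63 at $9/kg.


Cost = cost_f*Wf + cost_m*Wm = 113*0.37 + 9*0.63 = $47.48/kg

$47.48/kg


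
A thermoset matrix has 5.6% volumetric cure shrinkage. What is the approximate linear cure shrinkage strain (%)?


Linear shrinkage ≈ vol_shrink/3 = 5.6/3 = 1.867%

1.867%


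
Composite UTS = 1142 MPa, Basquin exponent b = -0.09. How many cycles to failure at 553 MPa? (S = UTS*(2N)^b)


N = 0.5 * (S/UTS)^(1/b) = 0.5 * (553/1142)^(1/-0.09) = 1578.7528 cycles

1578.7528 cycles


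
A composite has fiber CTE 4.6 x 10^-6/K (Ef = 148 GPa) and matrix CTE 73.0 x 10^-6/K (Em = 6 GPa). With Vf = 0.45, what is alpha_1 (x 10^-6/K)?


E1 = Ef*Vf + Em*(1-Vf) = 69.9
alpha_1 = (alpha_f*Ef*Vf + alpha_m*Em*(1-Vf))/E1 = 7.83 x 10^-6/K

7.83 x 10^-6/K


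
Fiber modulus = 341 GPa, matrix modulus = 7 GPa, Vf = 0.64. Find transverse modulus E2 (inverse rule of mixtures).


1/E2 = Vf/Ef + (1-Vf)/Em = 0.64/341 + 0.36/7
E2 = 18.76 GPa

18.76 GPa


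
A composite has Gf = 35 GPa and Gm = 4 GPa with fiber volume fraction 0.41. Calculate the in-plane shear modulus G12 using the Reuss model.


1/G12 = Vf/Gf + (1-Vf)/Gm = 0.41/35 + 0.59/4
G12 = 6.28 GPa

6.28 GPa


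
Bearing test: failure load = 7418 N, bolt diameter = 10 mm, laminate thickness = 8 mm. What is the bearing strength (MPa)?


sigma_br = F/(d*h) = 7418/(10*8) = 92.7 MPa

92.7 MPa


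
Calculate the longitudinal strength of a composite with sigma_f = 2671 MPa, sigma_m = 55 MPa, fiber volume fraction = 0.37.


sigma_1 = sigma_f*Vf + sigma_m*(1-Vf) = 2671*0.37 + 55*0.63 = 1022.9 MPa

1022.9 MPa


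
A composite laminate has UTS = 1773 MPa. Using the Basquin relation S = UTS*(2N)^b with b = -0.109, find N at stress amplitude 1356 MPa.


N = 0.5 * (S/UTS)^(1/b) = 0.5 * (1356/1773)^(1/-0.109) = 5.8521 cycles

5.8521 cycles


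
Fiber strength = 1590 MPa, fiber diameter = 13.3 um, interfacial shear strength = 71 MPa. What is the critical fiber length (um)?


Lc = sigma_f * d / (2 * tau_i) = 1590 * 13.3 / (2 * 71) = 148.9 um

148.9 um


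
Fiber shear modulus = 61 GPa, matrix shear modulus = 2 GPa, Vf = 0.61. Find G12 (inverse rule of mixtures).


1/G12 = Vf/Gf + (1-Vf)/Gm = 0.61/61 + 0.39/2
G12 = 4.88 GPa

4.88 GPa


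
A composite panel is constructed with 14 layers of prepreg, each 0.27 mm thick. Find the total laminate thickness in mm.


h = n * t_ply = 14 * 0.27 = 3.78 mm

3.78 mm


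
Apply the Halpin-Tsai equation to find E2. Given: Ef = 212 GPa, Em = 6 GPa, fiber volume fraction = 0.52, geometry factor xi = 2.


eta = (Ef/Em - 1)/(Ef/Em + xi) = (35.3333 - 1)/(35.3333 + 2) = 0.9196
E2 = Em*(1+xi*eta*Vf)/(1-eta*Vf) = 22.5 GPa

22.5 GPa


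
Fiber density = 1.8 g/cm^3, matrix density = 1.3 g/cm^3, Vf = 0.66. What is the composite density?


rho_c = rho_f*Vf + rho_m*(1-Vf) = 1.8*0.66 + 1.3*0.34 = 1.63 g/cm^3

1.63 g/cm^3


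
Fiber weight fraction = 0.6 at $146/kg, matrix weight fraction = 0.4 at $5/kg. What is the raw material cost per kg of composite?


Cost = cost_f*Wf + cost_m*Wm = 146*0.6 + 5*0.4 = $89.6/kg

$89.6/kg


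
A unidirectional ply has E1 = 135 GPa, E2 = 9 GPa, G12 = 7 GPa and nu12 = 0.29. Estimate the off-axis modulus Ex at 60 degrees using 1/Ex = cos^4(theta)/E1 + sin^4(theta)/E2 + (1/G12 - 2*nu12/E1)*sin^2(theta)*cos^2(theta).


cos^4(60) = 0.0625, sin^4(60) = 0.5625, sin^2(60)*cos^2(60) = 0.1875
1/G12 - 2*nu12/E1 = 1/7 - 2*0.29/135 = 0.138561 GPa^-1
1/Ex = 0.0625/135 + 0.5625/9 + 0.138561*0.1875 = 0.0889431 GPa^-1
Ex = 11.24 GPa

11.24 GPa
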